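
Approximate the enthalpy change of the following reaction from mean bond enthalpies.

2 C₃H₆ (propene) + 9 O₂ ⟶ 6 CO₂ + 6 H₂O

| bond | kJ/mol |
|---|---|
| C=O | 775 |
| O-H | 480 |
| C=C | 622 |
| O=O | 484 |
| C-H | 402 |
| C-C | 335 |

Bonds broken (reactants):
  C-C: 2 × 335 = 670
  C-H: 12 × 402 = 4824
  C=C: 2 × 622 = 1244
  O=O: 9 × 484 = 4356
  Σ(broken) = 11094 kJ
Bonds formed (products):
  C=O: 12 × 775 = 9300
  O-H: 12 × 480 = 5760
  Σ(formed) = 15060 kJ
ΔH = Σ(broken) − Σ(formed) = 11094 − 15060 = −3966 kJ

ΔH ≈ −3966 kJ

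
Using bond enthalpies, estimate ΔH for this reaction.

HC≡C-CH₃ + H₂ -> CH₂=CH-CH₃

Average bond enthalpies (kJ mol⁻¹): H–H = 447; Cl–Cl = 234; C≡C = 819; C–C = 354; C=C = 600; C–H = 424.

Bonds broken (reactants):
  C≡C: 1 × 819 = 819
  C–C: 1 × 354 = 354
  C–H: 4 × 424 = 1696
  H–H: 1 × 447 = 447
  Σ(broken) = 3316 kJ
Bonds formed (products):
  C–C: 1 × 354 = 354
  C–H: 6 × 424 = 2544
  C=C: 1 × 600 = 600
  Σ(formed) = 3498 kJ
ΔH = Σ(broken) − Σ(formed) = 3316 − 3498 = −182 kJ

ΔH ≈ −182 kJ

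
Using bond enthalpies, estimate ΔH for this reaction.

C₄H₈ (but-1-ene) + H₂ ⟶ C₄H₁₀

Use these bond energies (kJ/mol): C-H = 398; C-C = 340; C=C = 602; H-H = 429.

Bonds broken (reactants):
  C-C: 2 × 340 = 680
  C-H: 8 × 398 = 3184
  C=C: 1 × 602 = 602
  H-H: 1 × 429 = 429
  Σ(broken) = 4895 kJ
Bonds formed (products):
  C-C: 3 × 340 = 1020
  C-H: 10 × 398 = 3980
  Σ(formed) = 5000 kJ
ΔH = Σ(broken) − Σ(formed) = 4895 − 5000 = −105 kJ

ΔH ≈ −105 kJ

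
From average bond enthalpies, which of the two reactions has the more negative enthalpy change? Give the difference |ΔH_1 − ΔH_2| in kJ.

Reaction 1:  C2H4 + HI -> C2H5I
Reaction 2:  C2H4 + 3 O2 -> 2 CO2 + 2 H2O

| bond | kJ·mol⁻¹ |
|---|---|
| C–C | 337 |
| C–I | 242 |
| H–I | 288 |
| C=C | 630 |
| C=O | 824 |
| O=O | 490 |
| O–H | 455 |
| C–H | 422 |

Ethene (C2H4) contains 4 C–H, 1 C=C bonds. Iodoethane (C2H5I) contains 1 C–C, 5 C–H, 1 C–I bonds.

Reaction 2, by 1245 kJ

Reaction 1:
  Bonds broken (reactants):
    C–H: 4 × 422 = 1688
    C=C: 1 × 630 = 630
    H–I: 1 × 288 = 288
    Σ(broken) = 2606 kJ
  Bonds formed (products):
    C–C: 1 × 337 = 337
    C–H: 5 × 422 = 2110
    C–I: 1 × 242 = 242
    Σ(formed) = 2689 kJ
  ΔH_1 = 2606 − 2689 = −83 kJ
Reaction 2:
  Bonds broken (reactants):
    C–H: 4 × 422 = 1688
    C=C: 1 × 630 = 630
    O=O: 3 × 490 = 1470
    Σ(broken) = 3788 kJ
  Bonds formed (products):
    C=O: 4 × 824 = 3296
    O–H: 4 × 455 = 1820
    Σ(formed) = 5116 kJ
  ΔH_2 = 3788 − 5116 = −1328 kJ
ΔH_1 − ΔH_2 = +1245 kJ, so reaction 2 has the more negative ΔH; |ΔH_1 − ΔH_2| = 1245 kJ.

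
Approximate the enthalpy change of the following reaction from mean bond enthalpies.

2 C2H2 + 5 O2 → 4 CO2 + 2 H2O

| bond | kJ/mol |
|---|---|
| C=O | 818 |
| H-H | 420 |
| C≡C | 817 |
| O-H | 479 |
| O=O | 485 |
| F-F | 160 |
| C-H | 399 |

ΔH ≈ −2805 kJ

Bonds broken (reactants):
  C≡C: 2 × 817 = 1634
  C-H: 4 × 399 = 1596
  O=O: 5 × 485 = 2425
  Σ(broken) = 5655 kJ
Bonds formed (products):
  C=O: 8 × 818 = 6544
  O-H: 4 × 479 = 1916
  Σ(formed) = 8460 kJ
ΔH = Σ(broken) − Σ(formed) = 5655 − 8460 = −2805 kJ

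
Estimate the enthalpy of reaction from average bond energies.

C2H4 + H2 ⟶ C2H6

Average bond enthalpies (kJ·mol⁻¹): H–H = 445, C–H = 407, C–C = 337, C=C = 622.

ΔH ≈ −84 kJ

Bonds broken (reactants):
  C–H: 4 × 407 = 1628
  C=C: 1 × 622 = 622
  H–H: 1 × 445 = 445
  Σ(broken) = 2695 kJ
Bonds formed (products):
  C–C: 1 × 337 = 337
  C–H: 6 × 407 = 2442
  Σ(formed) = 2779 kJ
ΔH = Σ(broken) − Σ(formed) = 2695 − 2779 = −84 kJ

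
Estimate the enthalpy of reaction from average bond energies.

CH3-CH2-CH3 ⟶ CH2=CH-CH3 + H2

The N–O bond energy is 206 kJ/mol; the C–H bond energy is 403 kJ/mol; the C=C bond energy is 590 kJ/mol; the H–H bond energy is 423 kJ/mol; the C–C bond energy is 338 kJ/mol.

ΔH ≈ +131 kJ

Bonds broken (reactants):
  C–C: 2 × 338 = 676
  C–H: 8 × 403 = 3224
  Σ(broken) = 3900 kJ
Bonds formed (products):
  C–C: 1 × 338 = 338
  C–H: 6 × 403 = 2418
  C=C: 1 × 590 = 590
  H–H: 1 × 423 = 423
  Σ(formed) = 3769 kJ
ΔH = Σ(broken) − Σ(formed) = 3900 − 3769 = +131 kJ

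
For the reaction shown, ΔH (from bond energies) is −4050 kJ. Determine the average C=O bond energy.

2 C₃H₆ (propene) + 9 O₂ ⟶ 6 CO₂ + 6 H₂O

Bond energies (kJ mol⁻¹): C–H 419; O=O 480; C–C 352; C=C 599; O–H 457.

Let D be the C=O bond energy.
Σ(broken) = 2×352 + 12×419 + 2×599 + 9×480 = 11250
Σ(formed) = 12×D + 12×457 = 5484 + 12D
ΔH = Σ(broken) − Σ(formed) = (11250) − (5484 + 12D) = +5766 − 12D
Setting this equal to −4050 kJ gives 12D = 9816, so D = 818 kJ/mol.

D(C=O) ≈ 818 kJ/mol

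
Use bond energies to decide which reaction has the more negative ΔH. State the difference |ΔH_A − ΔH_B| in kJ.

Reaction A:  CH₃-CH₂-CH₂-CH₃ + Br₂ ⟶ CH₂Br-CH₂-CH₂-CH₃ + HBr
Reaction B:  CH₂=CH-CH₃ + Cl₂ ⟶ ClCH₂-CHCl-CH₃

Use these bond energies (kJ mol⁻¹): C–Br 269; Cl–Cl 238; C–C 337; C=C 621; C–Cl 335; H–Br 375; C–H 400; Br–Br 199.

Reaction B, by 103 kJ

Reaction A:
  Bonds broken (reactants):
    Br–Br: 1 × 199 = 199
    C–C: 3 × 337 = 1011
    C–H: 10 × 400 = 4000
    Σ(broken) = 5210 kJ
  Bonds formed (products):
    C–Br: 1 × 269 = 269
    C–C: 3 × 337 = 1011
    C–H: 9 × 400 = 3600
    H–Br: 1 × 375 = 375
    Σ(formed) = 5255 kJ
  ΔH_A = 5210 − 5255 = −45 kJ
Reaction B:
  Bonds broken (reactants):
    C–C: 1 × 337 = 337
    C–H: 6 × 400 = 2400
    C=C: 1 × 621 = 621
    Cl–Cl: 1 × 238 = 238
    Σ(broken) = 3596 kJ
  Bonds formed (products):
    C–C: 2 × 337 = 674
    C–Cl: 2 × 335 = 670
    C–H: 6 × 400 = 2400
    Σ(formed) = 3744 kJ
  ΔH_B = 3596 − 3744 = −148 kJ
ΔH_A − ΔH_B = +103 kJ, so reaction B has the more negative ΔH; |ΔH_A − ΔH_B| = 103 kJ.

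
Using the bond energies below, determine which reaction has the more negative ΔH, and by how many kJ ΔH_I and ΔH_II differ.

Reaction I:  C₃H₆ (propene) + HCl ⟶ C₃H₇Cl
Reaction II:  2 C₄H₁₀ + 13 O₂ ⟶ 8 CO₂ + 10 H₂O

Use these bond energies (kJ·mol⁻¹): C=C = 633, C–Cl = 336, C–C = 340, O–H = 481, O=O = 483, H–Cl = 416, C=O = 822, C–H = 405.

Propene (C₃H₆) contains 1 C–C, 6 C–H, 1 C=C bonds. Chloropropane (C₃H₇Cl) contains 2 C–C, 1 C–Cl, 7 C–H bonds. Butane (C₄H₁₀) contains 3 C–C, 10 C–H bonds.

Reaction II, by 6321 kJ

Reaction I:
  Bonds broken (reactants):
    C–C: 1 × 340 = 340
    C–H: 6 × 405 = 2430
    C=C: 1 × 633 = 633
    H–Cl: 1 × 416 = 416
    Σ(broken) = 3819 kJ
  Bonds formed (products):
    C–C: 2 × 340 = 680
    C–Cl: 1 × 336 = 336
    C–H: 7 × 405 = 2835
    Σ(formed) = 3851 kJ
  ΔH_I = 3819 − 3851 = −32 kJ
Reaction II:
  Bonds broken (reactants):
    C–C: 6 × 340 = 2040
    C–H: 20 × 405 = 8100
    O=O: 13 × 483 = 6279
    Σ(broken) = 16419 kJ
  Bonds formed (products):
    C=O: 16 × 822 = 13152
    O–H: 20 × 481 = 9620
    Σ(formed) = 22772 kJ
  ΔH_II = 16419 − 22772 = −6353 kJ
ΔH_I − ΔH_II = +6321 kJ, so reaction II has the more negative ΔH; |ΔH_I − ΔH_II| = 6321 kJ.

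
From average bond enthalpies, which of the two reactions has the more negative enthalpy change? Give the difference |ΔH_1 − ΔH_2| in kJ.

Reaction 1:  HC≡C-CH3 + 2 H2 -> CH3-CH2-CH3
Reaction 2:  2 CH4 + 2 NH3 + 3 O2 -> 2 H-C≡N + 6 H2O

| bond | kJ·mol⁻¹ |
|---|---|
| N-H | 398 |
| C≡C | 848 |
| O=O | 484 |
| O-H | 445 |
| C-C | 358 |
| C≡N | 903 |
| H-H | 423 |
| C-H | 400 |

Reaction 1:
  Bonds broken (reactants):
    C≡C: 1 × 848 = 848
    C-C: 1 × 358 = 358
    C-H: 4 × 400 = 1600
    H-H: 2 × 423 = 846
    Σ(broken) = 3652 kJ
  Bonds formed (products):
    C-C: 2 × 358 = 716
    C-H: 8 × 400 = 3200
    Σ(formed) = 3916 kJ
  ΔH_1 = 3652 − 3916 = −264 kJ
Reaction 2:
  Bonds broken (reactants):
    C-H: 8 × 400 = 3200
    N-H: 6 × 398 = 2388
    O=O: 3 × 484 = 1452
    Σ(broken) = 7040 kJ
  Bonds formed (products):
    C≡N: 2 × 903 = 1806
    C-H: 2 × 400 = 800
    O-H: 12 × 445 = 5340
    Σ(formed) = 7946 kJ
  ΔH_2 = 7040 − 7946 = −906 kJ
ΔH_1 − ΔH_2 = +642 kJ, so reaction 2 has the more negative ΔH; |ΔH_1 − ΔH_2| = 642 kJ.

Reaction 2, by 642 kJ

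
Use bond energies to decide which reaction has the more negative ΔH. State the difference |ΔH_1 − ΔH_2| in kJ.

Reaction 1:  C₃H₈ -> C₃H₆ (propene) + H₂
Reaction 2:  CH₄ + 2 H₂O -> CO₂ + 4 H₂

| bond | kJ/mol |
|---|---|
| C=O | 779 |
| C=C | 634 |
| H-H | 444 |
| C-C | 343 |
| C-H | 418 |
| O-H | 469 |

Reaction 1, by 113 kJ

Reaction 1:
  Bonds broken (reactants):
    C-C: 2 × 343 = 686
    C-H: 8 × 418 = 3344
    Σ(broken) = 4030 kJ
  Bonds formed (products):
    C-C: 1 × 343 = 343
    C-H: 6 × 418 = 2508
    C=C: 1 × 634 = 634
    H-H: 1 × 444 = 444
    Σ(formed) = 3929 kJ
  ΔH_1 = 4030 − 3929 = +101 kJ
Reaction 2:
  Bonds broken (reactants):
    C-H: 4 × 418 = 1672
    O-H: 4 × 469 = 1876
    Σ(broken) = 3548 kJ
  Bonds formed (products):
    C=O: 2 × 779 = 1558
    H-H: 4 × 444 = 1776
    Σ(formed) = 3334 kJ
  ΔH_2 = 3548 − 3334 = +214 kJ
ΔH_1 − ΔH_2 = −113 kJ, so reaction 1 has the more negative ΔH; |ΔH_1 − ΔH_2| = 113 kJ.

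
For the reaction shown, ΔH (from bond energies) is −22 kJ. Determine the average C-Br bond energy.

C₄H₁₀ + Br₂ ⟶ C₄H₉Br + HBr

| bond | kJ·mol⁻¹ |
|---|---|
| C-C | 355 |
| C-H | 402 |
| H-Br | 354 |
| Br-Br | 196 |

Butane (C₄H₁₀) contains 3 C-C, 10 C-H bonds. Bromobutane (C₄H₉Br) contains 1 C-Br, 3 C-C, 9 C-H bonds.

Let D be the C-Br bond energy.
Σ(broken) = 1×196 + 3×355 + 10×402 = 5281
Σ(formed) = 1×D + 3×355 + 9×402 + 1×354 = 5037 + D
ΔH = Σ(broken) − Σ(formed) = (5281) − (5037 + D) = +244 − D
Setting this equal to −22 kJ gives D = 266 kJ/mol.

D(C-Br) ≈ 266 kJ/mol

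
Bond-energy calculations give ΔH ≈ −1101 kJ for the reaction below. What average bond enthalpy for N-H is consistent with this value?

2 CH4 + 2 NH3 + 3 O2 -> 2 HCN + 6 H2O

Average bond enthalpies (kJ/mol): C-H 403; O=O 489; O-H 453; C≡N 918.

D(N-H) ≈ 381 kJ/mol

Let D be the N-H bond energy.
Σ(broken) = 8×403 + 6×D + 3×489 = 4691 + 6D
Σ(formed) = 2×918 + 2×403 + 12×453 = 8078
ΔH = Σ(broken) − Σ(formed) = (4691 + 6D) − (8078) = −3387 + 6D
Setting this equal to −1101 kJ gives 6D = 2286, so D = 381 kJ/mol.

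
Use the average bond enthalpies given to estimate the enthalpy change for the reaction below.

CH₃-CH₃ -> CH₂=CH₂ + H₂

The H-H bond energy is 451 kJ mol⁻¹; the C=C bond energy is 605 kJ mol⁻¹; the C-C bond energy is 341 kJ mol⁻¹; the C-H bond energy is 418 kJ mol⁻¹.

ΔH ≈ +121 kJ

Bonds broken (reactants):
  C-C: 1 × 341 = 341
  C-H: 6 × 418 = 2508
  Σ(broken) = 2849 kJ
Bonds formed (products):
  C-H: 4 × 418 = 1672
  C=C: 1 × 605 = 605
  H-H: 1 × 451 = 451
  Σ(formed) = 2728 kJ
ΔH = Σ(broken) − Σ(formed) = 2849 − 2728 = +121 kJ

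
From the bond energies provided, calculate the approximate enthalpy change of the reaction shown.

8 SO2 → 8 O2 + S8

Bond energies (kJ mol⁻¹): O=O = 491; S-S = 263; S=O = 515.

Bonds broken (reactants):
  S=O: 16 × 515 = 8240
  Σ(broken) = 8240 kJ
Bonds formed (products):
  O=O: 8 × 491 = 3928
  S-S: 8 × 263 = 2104
  Σ(formed) = 6032 kJ
ΔH = Σ(broken) − Σ(formed) = 8240 − 6032 = +2208 kJ

ΔH ≈ +2208 kJ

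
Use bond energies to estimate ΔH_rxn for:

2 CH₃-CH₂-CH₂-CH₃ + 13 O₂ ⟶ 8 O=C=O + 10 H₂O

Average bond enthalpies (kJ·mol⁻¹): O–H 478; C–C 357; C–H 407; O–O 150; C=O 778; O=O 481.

ΔH ≈ −5473 kJ

Bonds broken (reactants):
  C–C: 6 × 357 = 2142
  C–H: 20 × 407 = 8140
  O=O: 13 × 481 = 6253
  Σ(broken) = 16535 kJ
Bonds formed (products):
  C=O: 16 × 778 = 12448
  O–H: 20 × 478 = 9560
  Σ(formed) = 22008 kJ
ΔH = Σ(broken) − Σ(formed) = 16535 − 22008 = −5473 kJ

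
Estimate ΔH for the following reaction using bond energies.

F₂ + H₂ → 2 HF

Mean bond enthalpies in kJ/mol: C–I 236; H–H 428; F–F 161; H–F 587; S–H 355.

ΔH ≈ −585 kJ

Bonds broken (reactants):
  F–F: 1 × 161 = 161
  H–H: 1 × 428 = 428
  Σ(broken) = 589 kJ
Bonds formed (products):
  H–F: 2 × 587 = 1174
  Σ(formed) = 1174 kJ
ΔH = Σ(broken) − Σ(formed) = 589 − 1174 = −585 kJ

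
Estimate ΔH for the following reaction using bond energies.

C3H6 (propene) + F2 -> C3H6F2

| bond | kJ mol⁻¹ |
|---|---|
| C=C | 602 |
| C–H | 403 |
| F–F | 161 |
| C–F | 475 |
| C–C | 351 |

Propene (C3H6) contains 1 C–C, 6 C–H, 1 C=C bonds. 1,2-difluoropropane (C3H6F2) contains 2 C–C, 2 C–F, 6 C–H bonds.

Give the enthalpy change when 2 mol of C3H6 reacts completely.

Bonds broken (reactants):
  C–C: 1 × 351 = 351
  C–H: 6 × 403 = 2418
  C=C: 1 × 602 = 602
  F–F: 1 × 161 = 161
  Σ(broken) = 3532 kJ
Bonds formed (products):
  C–C: 2 × 351 = 702
  C–F: 2 × 475 = 950
  C–H: 6 × 403 = 2418
  Σ(formed) = 4070 kJ
ΔH = Σ(broken) − Σ(formed) = 3532 − 4070 = −538 kJ
For 2× the reaction as written: 2 × (−538) = −1076 kJ

ΔH = −1076 kJ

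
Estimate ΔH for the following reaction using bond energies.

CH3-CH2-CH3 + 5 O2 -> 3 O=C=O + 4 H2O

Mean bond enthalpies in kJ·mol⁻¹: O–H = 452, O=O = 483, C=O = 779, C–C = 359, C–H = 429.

ΔH ≈ −1725 kJ

Bonds broken (reactants):
  C–C: 2 × 359 = 718
  C–H: 8 × 429 = 3432
  O=O: 5 × 483 = 2415
  Σ(broken) = 6565 kJ
Bonds formed (products):
  C=O: 6 × 779 = 4674
  O–H: 8 × 452 = 3616
  Σ(formed) = 8290 kJ
ΔH = Σ(broken) − Σ(formed) = 6565 − 8290 = −1725 kJ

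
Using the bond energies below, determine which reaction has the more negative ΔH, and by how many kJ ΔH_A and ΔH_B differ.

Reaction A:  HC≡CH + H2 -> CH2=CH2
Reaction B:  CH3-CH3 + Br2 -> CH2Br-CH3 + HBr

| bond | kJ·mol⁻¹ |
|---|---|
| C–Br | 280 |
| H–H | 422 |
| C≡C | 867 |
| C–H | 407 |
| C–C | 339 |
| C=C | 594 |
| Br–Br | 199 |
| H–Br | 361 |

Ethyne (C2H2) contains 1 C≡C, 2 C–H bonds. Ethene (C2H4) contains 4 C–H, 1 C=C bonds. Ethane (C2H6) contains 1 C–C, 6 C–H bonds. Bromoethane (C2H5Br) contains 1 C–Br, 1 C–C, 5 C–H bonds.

Reaction A:
  Bonds broken (reactants):
    C≡C: 1 × 867 = 867
    C–H: 2 × 407 = 814
    H–H: 1 × 422 = 422
    Σ(broken) = 2103 kJ
  Bonds formed (products):
    C–H: 4 × 407 = 1628
    C=C: 1 × 594 = 594
    Σ(formed) = 2222 kJ
  ΔH_A = 2103 − 2222 = −119 kJ
Reaction B:
  Bonds broken (reactants):
    Br–Br: 1 × 199 = 199
    C–C: 1 × 339 = 339
    C–H: 6 × 407 = 2442
    Σ(broken) = 2980 kJ
  Bonds formed (products):
    C–Br: 1 × 280 = 280
    C–C: 1 × 339 = 339
    C–H: 5 × 407 = 2035
    H–Br: 1 × 361 = 361
    Σ(formed) = 3015 kJ
  ΔH_B = 2980 − 3015 = −35 kJ
ΔH_A − ΔH_B = −84 kJ, so reaction A has the more negative ΔH; |ΔH_A − ΔH_B| = 84 kJ.

Reaction A, by 84 kJ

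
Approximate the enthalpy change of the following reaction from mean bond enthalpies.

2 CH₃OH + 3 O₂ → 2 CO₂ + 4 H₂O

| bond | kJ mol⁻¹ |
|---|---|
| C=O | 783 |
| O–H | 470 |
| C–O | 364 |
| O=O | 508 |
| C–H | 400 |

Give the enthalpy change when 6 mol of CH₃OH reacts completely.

ΔH = −3900 kJ

Bonds broken (reactants):
  C–H: 6 × 400 = 2400
  C–O: 2 × 364 = 728
  O–H: 2 × 470 = 940
  O=O: 3 × 508 = 1524
  Σ(broken) = 5592 kJ
Bonds formed (products):
  C=O: 4 × 783 = 3132
  O–H: 8 × 470 = 3760
  Σ(formed) = 6892 kJ
ΔH = Σ(broken) − Σ(formed) = 5592 − 6892 = −1300 kJ
For 3× the reaction as written: 3 × (−1300) = −3900 kJ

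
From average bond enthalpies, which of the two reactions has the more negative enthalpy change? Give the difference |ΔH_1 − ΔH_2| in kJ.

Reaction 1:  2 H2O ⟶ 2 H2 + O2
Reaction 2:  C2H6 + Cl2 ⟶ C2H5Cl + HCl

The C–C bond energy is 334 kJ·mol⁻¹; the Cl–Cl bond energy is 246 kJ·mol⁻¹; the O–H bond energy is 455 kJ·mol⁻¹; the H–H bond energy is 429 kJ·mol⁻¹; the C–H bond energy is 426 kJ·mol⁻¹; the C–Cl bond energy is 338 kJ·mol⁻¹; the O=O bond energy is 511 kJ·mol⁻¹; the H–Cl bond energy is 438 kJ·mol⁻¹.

Reaction 1:
  Bonds broken (reactants):
    O–H: 4 × 455 = 1820
    Σ(broken) = 1820 kJ
  Bonds formed (products):
    H–H: 2 × 429 = 858
    O=O: 1 × 511 = 511
    Σ(formed) = 1369 kJ
  ΔH_1 = 1820 − 1369 = +451 kJ
Reaction 2:
  Bonds broken (reactants):
    C–C: 1 × 334 = 334
    C–H: 6 × 426 = 2556
    Cl–Cl: 1 × 246 = 246
    Σ(broken) = 3136 kJ
  Bonds formed (products):
    C–C: 1 × 334 = 334
    C–Cl: 1 × 338 = 338
    C–H: 5 × 426 = 2130
    H–Cl: 1 × 438 = 438
    Σ(formed) = 3240 kJ
  ΔH_2 = 3136 − 3240 = −104 kJ
ΔH_1 − ΔH_2 = +555 kJ, so reaction 2 has the more negative ΔH; |ΔH_1 − ΔH_2| = 555 kJ.

Reaction 2, by 555 kJ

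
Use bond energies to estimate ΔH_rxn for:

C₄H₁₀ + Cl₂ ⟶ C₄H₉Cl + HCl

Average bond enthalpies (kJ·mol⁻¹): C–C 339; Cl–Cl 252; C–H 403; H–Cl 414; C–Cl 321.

Bonds broken (reactants):
  C–C: 3 × 339 = 1017
  C–H: 10 × 403 = 4030
  Cl–Cl: 1 × 252 = 252
  Σ(broken) = 5299 kJ
Bonds formed (products):
  C–C: 3 × 339 = 1017
  C–Cl: 1 × 321 = 321
  C–H: 9 × 403 = 3627
  H–Cl: 1 × 414 = 414
  Σ(formed) = 5379 kJ
ΔH = Σ(broken) − Σ(formed) = 5299 − 5379 = −80 kJ

ΔH ≈ −80 kJ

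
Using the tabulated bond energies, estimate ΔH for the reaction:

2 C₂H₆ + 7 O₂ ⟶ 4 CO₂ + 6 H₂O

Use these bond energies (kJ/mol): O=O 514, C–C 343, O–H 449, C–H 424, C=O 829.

Bonds broken (reactants):
  C–C: 2 × 343 = 686
  C–H: 12 × 424 = 5088
  O=O: 7 × 514 = 3598
  Σ(broken) = 9372 kJ
Bonds formed (products):
  C=O: 8 × 829 = 6632
  O–H: 12 × 449 = 5388
  Σ(formed) = 12020 kJ
ΔH = Σ(broken) − Σ(formed) = 9372 − 12020 = −2648 kJ

ΔH ≈ −2648 kJ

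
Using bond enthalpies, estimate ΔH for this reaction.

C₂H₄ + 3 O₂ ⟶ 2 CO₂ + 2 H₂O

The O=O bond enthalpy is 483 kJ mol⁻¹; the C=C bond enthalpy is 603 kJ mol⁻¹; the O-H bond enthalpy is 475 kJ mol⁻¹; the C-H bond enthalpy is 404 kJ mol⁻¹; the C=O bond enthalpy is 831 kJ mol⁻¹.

ΔH ≈ −1556 kJ

Bonds broken (reactants):
  C-H: 4 × 404 = 1616
  C=C: 1 × 603 = 603
  O=O: 3 × 483 = 1449
  Σ(broken) = 3668 kJ
Bonds formed (products):
  C=O: 4 × 831 = 3324
  O-H: 4 × 475 = 1900
  Σ(formed) = 5224 kJ
ΔH = Σ(broken) − Σ(formed) = 3668 − 5224 = −1556 kJ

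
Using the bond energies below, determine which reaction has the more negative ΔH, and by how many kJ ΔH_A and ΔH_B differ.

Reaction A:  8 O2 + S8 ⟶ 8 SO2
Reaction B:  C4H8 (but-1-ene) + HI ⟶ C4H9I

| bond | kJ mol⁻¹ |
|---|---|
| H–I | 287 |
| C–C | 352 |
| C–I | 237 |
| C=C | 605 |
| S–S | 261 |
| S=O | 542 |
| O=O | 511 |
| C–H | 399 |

Reaction A:
  Bonds broken (reactants):
    O=O: 8 × 511 = 4088
    S–S: 8 × 261 = 2088
    Σ(broken) = 6176 kJ
  Bonds formed (products):
    S=O: 16 × 542 = 8672
    Σ(formed) = 8672 kJ
  ΔH_A = 6176 − 8672 = −2496 kJ
Reaction B:
  Bonds broken (reactants):
    C–C: 2 × 352 = 704
    C–H: 8 × 399 = 3192
    C=C: 1 × 605 = 605
    H–I: 1 × 287 = 287
    Σ(broken) = 4788 kJ
  Bonds formed (products):
    C–C: 3 × 352 = 1056
    C–H: 9 × 399 = 3591
    C–I: 1 × 237 = 237
    Σ(formed) = 4884 kJ
  ΔH_B = 4788 − 4884 = −96 kJ
ΔH_A − ΔH_B = −2400 kJ, so reaction A has the more negative ΔH; |ΔH_A − ΔH_B| = 2400 kJ.

Reaction A, by 2400 kJ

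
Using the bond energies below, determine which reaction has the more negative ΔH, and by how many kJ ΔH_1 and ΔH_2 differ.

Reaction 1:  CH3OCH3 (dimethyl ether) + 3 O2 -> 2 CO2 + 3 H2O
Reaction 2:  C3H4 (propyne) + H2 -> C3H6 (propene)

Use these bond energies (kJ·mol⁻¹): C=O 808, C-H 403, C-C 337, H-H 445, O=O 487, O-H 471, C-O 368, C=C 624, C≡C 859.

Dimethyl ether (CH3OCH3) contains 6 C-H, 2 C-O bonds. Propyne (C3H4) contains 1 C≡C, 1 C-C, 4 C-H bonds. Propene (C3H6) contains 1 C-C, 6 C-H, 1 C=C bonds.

Reaction 1, by 1317 kJ

Reaction 1:
  Bonds broken (reactants):
    C-H: 6 × 403 = 2418
    C-O: 2 × 368 = 736
    O=O: 3 × 487 = 1461
    Σ(broken) = 4615 kJ
  Bonds formed (products):
    C=O: 4 × 808 = 3232
    O-H: 6 × 471 = 2826
    Σ(formed) = 6058 kJ
  ΔH_1 = 4615 − 6058 = −1443 kJ
Reaction 2:
  Bonds broken (reactants):
    C≡C: 1 × 859 = 859
    C-C: 1 × 337 = 337
    C-H: 4 × 403 = 1612
    H-H: 1 × 445 = 445
    Σ(broken) = 3253 kJ
  Bonds formed (products):
    C-C: 1 × 337 = 337
    C-H: 6 × 403 = 2418
    C=C: 1 × 624 = 624
    Σ(formed) = 3379 kJ
  ΔH_2 = 3253 − 3379 = −126 kJ
ΔH_1 − ΔH_2 = −1317 kJ, so reaction 1 has the more negative ΔH; |ΔH_1 − ΔH_2| = 1317 kJ.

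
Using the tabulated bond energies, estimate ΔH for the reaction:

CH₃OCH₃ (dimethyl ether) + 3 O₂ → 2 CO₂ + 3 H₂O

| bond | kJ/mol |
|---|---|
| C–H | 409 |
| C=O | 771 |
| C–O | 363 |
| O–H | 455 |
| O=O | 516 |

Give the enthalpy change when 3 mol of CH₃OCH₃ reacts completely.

Bonds broken (reactants):
  C–H: 6 × 409 = 2454
  C–O: 2 × 363 = 726
  O=O: 3 × 516 = 1548
  Σ(broken) = 4728 kJ
Bonds formed (products):
  C=O: 4 × 771 = 3084
  O–H: 6 × 455 = 2730
  Σ(formed) = 5814 kJ
ΔH = Σ(broken) − Σ(formed) = 4728 − 5814 = −1086 kJ
For 3× the reaction as written: 3 × (−1086) = −3258 kJ

ΔH = −3258 kJ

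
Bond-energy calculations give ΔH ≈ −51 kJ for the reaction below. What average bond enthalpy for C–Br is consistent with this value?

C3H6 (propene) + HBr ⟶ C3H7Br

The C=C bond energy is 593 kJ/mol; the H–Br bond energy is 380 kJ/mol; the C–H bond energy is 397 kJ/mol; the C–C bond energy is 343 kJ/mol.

Let D be the C–Br bond energy.
Σ(broken) = 1×343 + 6×397 + 1×593 + 1×380 = 3698
Σ(formed) = 1×D + 2×343 + 7×397 = 3465 + D
ΔH = Σ(broken) − Σ(formed) = (3698) − (3465 + D) = +233 − D
Setting this equal to −51 kJ gives D = 284 kJ/mol.

D(C–Br) ≈ 284 kJ/mol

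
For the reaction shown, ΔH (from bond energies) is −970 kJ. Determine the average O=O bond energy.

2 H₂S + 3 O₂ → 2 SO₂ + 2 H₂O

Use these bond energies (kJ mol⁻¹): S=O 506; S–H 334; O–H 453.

Let D be the O=O bond energy.
Σ(broken) = 3×D + 4×334 = 1336 + 3D
Σ(formed) = 4×453 + 4×506 = 3836
ΔH = Σ(broken) − Σ(formed) = (1336 + 3D) − (3836) = −2500 + 3D
Setting this equal to −970 kJ gives 3D = 1530, so D = 510 kJ/mol.

D(O=O) ≈ 510 kJ/mol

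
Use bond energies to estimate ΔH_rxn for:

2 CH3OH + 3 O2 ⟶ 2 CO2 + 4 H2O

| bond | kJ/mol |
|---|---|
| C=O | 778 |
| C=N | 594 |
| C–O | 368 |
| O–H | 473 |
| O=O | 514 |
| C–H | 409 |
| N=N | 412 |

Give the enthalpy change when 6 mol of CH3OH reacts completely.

Bonds broken (reactants):
  C–H: 6 × 409 = 2454
  C–O: 2 × 368 = 736
  O–H: 2 × 473 = 946
  O=O: 3 × 514 = 1542
  Σ(broken) = 5678 kJ
Bonds formed (products):
  C=O: 4 × 778 = 3112
  O–H: 8 × 473 = 3784
  Σ(formed) = 6896 kJ
ΔH = Σ(broken) − Σ(formed) = 5678 − 6896 = −1218 kJ
For 3× the reaction as written: 3 × (−1218) = −3654 kJ

ΔH = −3654 kJ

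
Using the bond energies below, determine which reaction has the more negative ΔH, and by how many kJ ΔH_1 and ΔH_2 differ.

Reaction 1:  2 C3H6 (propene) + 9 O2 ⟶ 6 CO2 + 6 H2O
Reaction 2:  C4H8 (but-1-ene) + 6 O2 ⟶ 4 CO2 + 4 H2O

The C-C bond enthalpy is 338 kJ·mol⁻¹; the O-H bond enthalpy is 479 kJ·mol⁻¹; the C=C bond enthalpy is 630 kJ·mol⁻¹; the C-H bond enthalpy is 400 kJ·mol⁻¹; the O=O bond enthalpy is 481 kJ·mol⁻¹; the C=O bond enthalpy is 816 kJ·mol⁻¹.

Reaction 1, by 1507 kJ

Reaction 1:
  Bonds broken (reactants):
    C-C: 2 × 338 = 676
    C-H: 12 × 400 = 4800
    C=C: 2 × 630 = 1260
    O=O: 9 × 481 = 4329
    Σ(broken) = 11065 kJ
  Bonds formed (products):
    C=O: 12 × 816 = 9792
    O-H: 12 × 479 = 5748
    Σ(formed) = 15540 kJ
  ΔH_1 = 11065 − 15540 = −4475 kJ
Reaction 2:
  Bonds broken (reactants):
    C-C: 2 × 338 = 676
    C-H: 8 × 400 = 3200
    C=C: 1 × 630 = 630
    O=O: 6 × 481 = 2886
    Σ(broken) = 7392 kJ
  Bonds formed (products):
    C=O: 8 × 816 = 6528
    O-H: 8 × 479 = 3832
    Σ(formed) = 10360 kJ
  ΔH_2 = 7392 − 10360 = −2968 kJ
ΔH_1 − ΔH_2 = −1507 kJ, so reaction 1 has the more negative ΔH; |ΔH_1 − ΔH_2| = 1507 kJ.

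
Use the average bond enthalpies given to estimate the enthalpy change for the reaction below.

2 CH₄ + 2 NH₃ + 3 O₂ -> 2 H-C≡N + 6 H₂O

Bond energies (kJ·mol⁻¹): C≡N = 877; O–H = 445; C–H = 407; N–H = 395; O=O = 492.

ΔH ≈ −806 kJ

Bonds broken (reactants):
  C–H: 8 × 407 = 3256
  N–H: 6 × 395 = 2370
  O=O: 3 × 492 = 1476
  Σ(broken) = 7102 kJ
Bonds formed (products):
  C≡N: 2 × 877 = 1754
  C–H: 2 × 407 = 814
  O–H: 12 × 445 = 5340
  Σ(formed) = 7908 kJ
ΔH = Σ(broken) − Σ(formed) = 7102 − 7908 = −806 kJ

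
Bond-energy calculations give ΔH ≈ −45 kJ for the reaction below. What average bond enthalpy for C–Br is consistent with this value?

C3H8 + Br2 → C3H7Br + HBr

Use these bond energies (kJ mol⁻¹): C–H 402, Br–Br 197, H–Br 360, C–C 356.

D(C–Br) ≈ 284 kJ/mol

Let D be the C–Br bond energy.
Σ(broken) = 1×197 + 2×356 + 8×402 = 4125
Σ(formed) = 1×D + 2×356 + 7×402 + 1×360 = 3886 + D
ΔH = Σ(broken) − Σ(formed) = (4125) − (3886 + D) = +239 − D
Setting this equal to −45 kJ gives D = 284 kJ/mol.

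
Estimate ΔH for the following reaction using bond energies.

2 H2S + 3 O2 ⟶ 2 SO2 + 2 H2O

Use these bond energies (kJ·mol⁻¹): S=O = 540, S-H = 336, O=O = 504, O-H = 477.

ΔH ≈ −1212 kJ

Bonds broken (reactants):
  O=O: 3 × 504 = 1512
  S-H: 4 × 336 = 1344
  Σ(broken) = 2856 kJ
Bonds formed (products):
  O-H: 4 × 477 = 1908
  S=O: 4 × 540 = 2160
  Σ(formed) = 4068 kJ
ΔH = Σ(broken) − Σ(formed) = 2856 − 4068 = −1212 kJ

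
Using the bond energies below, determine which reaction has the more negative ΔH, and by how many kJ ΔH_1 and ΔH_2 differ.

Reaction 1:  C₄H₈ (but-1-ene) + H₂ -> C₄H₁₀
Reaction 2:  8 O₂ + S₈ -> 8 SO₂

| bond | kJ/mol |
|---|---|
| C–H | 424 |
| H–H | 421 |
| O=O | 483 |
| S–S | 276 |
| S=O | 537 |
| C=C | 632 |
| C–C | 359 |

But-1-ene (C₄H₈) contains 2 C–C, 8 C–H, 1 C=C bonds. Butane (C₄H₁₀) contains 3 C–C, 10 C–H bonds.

Reaction 2, by 2366 kJ

Reaction 1:
  Bonds broken (reactants):
    C–C: 2 × 359 = 718
    C–H: 8 × 424 = 3392
    C=C: 1 × 632 = 632
    H–H: 1 × 421 = 421
    Σ(broken) = 5163 kJ
  Bonds formed (products):
    C–C: 3 × 359 = 1077
    C–H: 10 × 424 = 4240
    Σ(formed) = 5317 kJ
  ΔH_1 = 5163 − 5317 = −154 kJ
Reaction 2:
  Bonds broken (reactants):
    O=O: 8 × 483 = 3864
    S–S: 8 × 276 = 2208
    Σ(broken) = 6072 kJ
  Bonds formed (products):
    S=O: 16 × 537 = 8592
    Σ(formed) = 8592 kJ
  ΔH_2 = 6072 − 8592 = −2520 kJ
ΔH_1 − ΔH_2 = +2366 kJ, so reaction 2 has the more negative ΔH; |ΔH_1 − ΔH_2| = 2366 kJ.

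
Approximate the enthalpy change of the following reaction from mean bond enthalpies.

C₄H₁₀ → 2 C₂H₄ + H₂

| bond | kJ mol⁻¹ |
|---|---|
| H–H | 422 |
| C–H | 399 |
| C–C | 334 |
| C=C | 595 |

ΔH ≈ +188 kJ

Bonds broken (reactants):
  C–C: 3 × 334 = 1002
  C–H: 10 × 399 = 3990
  Σ(broken) = 4992 kJ
Bonds formed (products):
  C–H: 8 × 399 = 3192
  C=C: 2 × 595 = 1190
  H–H: 1 × 422 = 422
  Σ(formed) = 4804 kJ
ΔH = Σ(broken) − Σ(formed) = 4992 − 4804 = +188 kJ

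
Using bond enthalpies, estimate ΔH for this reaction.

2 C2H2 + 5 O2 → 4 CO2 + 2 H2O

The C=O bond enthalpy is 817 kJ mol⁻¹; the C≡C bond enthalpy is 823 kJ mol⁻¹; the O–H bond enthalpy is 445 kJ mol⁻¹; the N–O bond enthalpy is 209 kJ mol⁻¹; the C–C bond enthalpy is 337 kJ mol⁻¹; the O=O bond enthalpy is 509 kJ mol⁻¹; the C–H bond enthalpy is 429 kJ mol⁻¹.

Bonds broken (reactants):
  C≡C: 2 × 823 = 1646
  C–H: 4 × 429 = 1716
  O=O: 5 × 509 = 2545
  Σ(broken) = 5907 kJ
Bonds formed (products):
  C=O: 8 × 817 = 6536
  O–H: 4 × 445 = 1780
  Σ(formed) = 8316 kJ
ΔH = Σ(broken) − Σ(formed) = 5907 − 8316 = −2409 kJ

ΔH ≈ −2409 kJ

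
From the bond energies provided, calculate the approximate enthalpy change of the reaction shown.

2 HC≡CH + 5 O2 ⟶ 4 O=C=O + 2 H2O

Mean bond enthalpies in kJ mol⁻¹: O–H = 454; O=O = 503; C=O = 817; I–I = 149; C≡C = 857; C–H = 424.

ΔH ≈ −2427 kJ

Bonds broken (reactants):
  C≡C: 2 × 857 = 1714
  C–H: 4 × 424 = 1696
  O=O: 5 × 503 = 2515
  Σ(broken) = 5925 kJ
Bonds formed (products):
  C=O: 8 × 817 = 6536
  O–H: 4 × 454 = 1816
  Σ(formed) = 8352 kJ
ΔH = Σ(broken) − Σ(formed) = 5925 − 8352 = −2427 kJ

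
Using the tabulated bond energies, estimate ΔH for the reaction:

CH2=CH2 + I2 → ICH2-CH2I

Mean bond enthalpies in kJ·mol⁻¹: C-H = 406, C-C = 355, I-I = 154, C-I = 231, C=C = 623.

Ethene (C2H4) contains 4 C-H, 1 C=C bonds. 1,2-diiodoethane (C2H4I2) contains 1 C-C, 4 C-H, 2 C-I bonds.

Bonds broken (reactants):
  C-H: 4 × 406 = 1624
  C=C: 1 × 623 = 623
  I-I: 1 × 154 = 154
  Σ(broken) = 2401 kJ
Bonds formed (products):
  C-C: 1 × 355 = 355
  C-H: 4 × 406 = 1624
  C-I: 2 × 231 = 462
  Σ(formed) = 2441 kJ
ΔH = Σ(broken) − Σ(formed) = 2401 − 2441 = −40 kJ

ΔH ≈ −40 kJ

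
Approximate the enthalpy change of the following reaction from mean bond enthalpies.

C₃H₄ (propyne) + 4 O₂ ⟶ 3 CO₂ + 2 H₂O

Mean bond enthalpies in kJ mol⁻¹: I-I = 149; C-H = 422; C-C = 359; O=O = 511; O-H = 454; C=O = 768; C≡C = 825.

Bonds broken (reactants):
  C≡C: 1 × 825 = 825
  C-C: 1 × 359 = 359
  C-H: 4 × 422 = 1688
  O=O: 4 × 511 = 2044
  Σ(broken) = 4916 kJ
Bonds formed (products):
  C=O: 6 × 768 = 4608
  O-H: 4 × 454 = 1816
  Σ(formed) = 6424 kJ
ΔH = Σ(broken) − Σ(formed) = 4916 − 6424 = −1508 kJ

ΔH ≈ −1508 kJ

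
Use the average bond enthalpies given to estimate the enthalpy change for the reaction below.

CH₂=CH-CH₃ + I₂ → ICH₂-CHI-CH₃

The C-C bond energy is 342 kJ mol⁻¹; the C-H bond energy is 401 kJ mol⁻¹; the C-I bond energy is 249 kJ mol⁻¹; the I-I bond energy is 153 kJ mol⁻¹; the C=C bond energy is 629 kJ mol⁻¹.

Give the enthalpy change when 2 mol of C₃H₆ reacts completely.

Bonds broken (reactants):
  C-C: 1 × 342 = 342
  C-H: 6 × 401 = 2406
  C=C: 1 × 629 = 629
  I-I: 1 × 153 = 153
  Σ(broken) = 3530 kJ
Bonds formed (products):
  C-C: 2 × 342 = 684
  C-H: 6 × 401 = 2406
  C-I: 2 × 249 = 498
  Σ(formed) = 3588 kJ
ΔH = Σ(broken) − Σ(formed) = 3530 − 3588 = −58 kJ
For 2× the reaction as written: 2 × (−58) = −116 kJ

ΔH = −116 kJ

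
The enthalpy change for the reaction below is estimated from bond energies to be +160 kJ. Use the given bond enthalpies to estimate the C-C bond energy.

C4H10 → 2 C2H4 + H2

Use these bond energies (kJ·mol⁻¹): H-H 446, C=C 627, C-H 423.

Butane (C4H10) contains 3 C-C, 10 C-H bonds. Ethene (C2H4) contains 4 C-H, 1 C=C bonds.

Let D be the C-C bond energy.
Σ(broken) = 3×D + 10×423 = 4230 + 3D
Σ(formed) = 8×423 + 2×627 + 1×446 = 5084
ΔH = Σ(broken) − Σ(formed) = (4230 + 3D) − (5084) = −854 + 3D
Setting this equal to +160 kJ gives 3D = 1014, so D = 338 kJ/mol.

D(C-C) ≈ 338 kJ/mol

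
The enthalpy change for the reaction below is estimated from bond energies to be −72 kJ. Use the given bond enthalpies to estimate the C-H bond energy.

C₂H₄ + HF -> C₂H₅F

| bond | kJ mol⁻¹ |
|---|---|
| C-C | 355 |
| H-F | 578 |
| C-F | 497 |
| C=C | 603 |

Let D be the C-H bond energy.
Σ(broken) = 4×D + 1×603 + 1×578 = 1181 + 4D
Σ(formed) = 1×355 + 1×497 + 5×D = 852 + 5D
ΔH = Σ(broken) − Σ(formed) = (1181 + 4D) − (852 + 5D) = +329 − D
Setting this equal to −72 kJ gives D = 401 kJ/mol.

D(C-H) ≈ 401 kJ/mol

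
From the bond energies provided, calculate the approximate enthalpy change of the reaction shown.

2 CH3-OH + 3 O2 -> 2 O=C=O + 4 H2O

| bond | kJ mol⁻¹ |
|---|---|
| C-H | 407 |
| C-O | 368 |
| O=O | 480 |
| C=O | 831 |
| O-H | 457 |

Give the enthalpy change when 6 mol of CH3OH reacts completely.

ΔH = −4344 kJ

Bonds broken (reactants):
  C-H: 6 × 407 = 2442
  C-O: 2 × 368 = 736
  O-H: 2 × 457 = 914
  O=O: 3 × 480 = 1440
  Σ(broken) = 5532 kJ
Bonds formed (products):
  C=O: 4 × 831 = 3324
  O-H: 8 × 457 = 3656
  Σ(formed) = 6980 kJ
ΔH = Σ(broken) − Σ(formed) = 5532 − 6980 = −1448 kJ
For 3× the reaction as written: 3 × (−1448) = −4344 kJ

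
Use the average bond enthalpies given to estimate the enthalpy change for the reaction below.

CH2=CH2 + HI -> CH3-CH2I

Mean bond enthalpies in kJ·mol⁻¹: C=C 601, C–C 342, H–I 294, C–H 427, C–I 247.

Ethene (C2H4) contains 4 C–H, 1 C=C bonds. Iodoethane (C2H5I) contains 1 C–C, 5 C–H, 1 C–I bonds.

Bonds broken (reactants):
  C–H: 4 × 427 = 1708
  C=C: 1 × 601 = 601
  H–I: 1 × 294 = 294
  Σ(broken) = 2603 kJ
Bonds formed (products):
  C–C: 1 × 342 = 342
  C–H: 5 × 427 = 2135
  C–I: 1 × 247 = 247
  Σ(formed) = 2724 kJ
ΔH = Σ(broken) − Σ(formed) = 2603 − 2724 = −121 kJ

ΔH ≈ −121 kJ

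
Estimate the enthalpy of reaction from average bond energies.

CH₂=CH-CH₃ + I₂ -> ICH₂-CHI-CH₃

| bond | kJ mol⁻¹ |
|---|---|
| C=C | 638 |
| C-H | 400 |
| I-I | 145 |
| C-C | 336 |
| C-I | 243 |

Bonds broken (reactants):
  C-C: 1 × 336 = 336
  C-H: 6 × 400 = 2400
  C=C: 1 × 638 = 638
  I-I: 1 × 145 = 145
  Σ(broken) = 3519 kJ
Bonds formed (products):
  C-C: 2 × 336 = 672
  C-H: 6 × 400 = 2400
  C-I: 2 × 243 = 486
  Σ(formed) = 3558 kJ
ΔH = Σ(broken) − Σ(formed) = 3519 − 3558 = −39 kJ

ΔH ≈ −39 kJ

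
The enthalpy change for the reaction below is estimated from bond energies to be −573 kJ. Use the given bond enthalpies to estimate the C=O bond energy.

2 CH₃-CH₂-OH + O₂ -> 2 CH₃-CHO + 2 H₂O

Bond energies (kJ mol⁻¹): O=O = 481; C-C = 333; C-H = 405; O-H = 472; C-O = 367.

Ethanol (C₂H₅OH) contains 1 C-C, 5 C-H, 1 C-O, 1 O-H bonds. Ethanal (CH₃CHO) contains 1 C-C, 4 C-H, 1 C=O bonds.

Let D be the C=O bond energy.
Σ(broken) = 2×333 + 10×405 + 2×367 + 2×472 + 1×481 = 6875
Σ(formed) = 2×333 + 8×405 + 2×D + 4×472 = 5794 + 2D
ΔH = Σ(broken) − Σ(formed) = (6875) − (5794 + 2D) = +1081 − 2D
Setting this equal to −573 kJ gives 2D = 1654, so D = 827 kJ/mol.

D(C=O) ≈ 827 kJ/mol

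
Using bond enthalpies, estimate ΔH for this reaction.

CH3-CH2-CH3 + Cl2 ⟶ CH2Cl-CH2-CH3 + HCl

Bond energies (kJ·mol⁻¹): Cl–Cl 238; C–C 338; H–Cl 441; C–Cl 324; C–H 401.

ΔH ≈ −126 kJ

Bonds broken (reactants):
  C–C: 2 × 338 = 676
  C–H: 8 × 401 = 3208
  Cl–Cl: 1 × 238 = 238
  Σ(broken) = 4122 kJ
Bonds formed (products):
  C–C: 2 × 338 = 676
  C–Cl: 1 × 324 = 324
  C–H: 7 × 401 = 2807
  H–Cl: 1 × 441 = 441
  Σ(formed) = 4248 kJ
ΔH = Σ(broken) − Σ(formed) = 4122 − 4248 = −126 kJ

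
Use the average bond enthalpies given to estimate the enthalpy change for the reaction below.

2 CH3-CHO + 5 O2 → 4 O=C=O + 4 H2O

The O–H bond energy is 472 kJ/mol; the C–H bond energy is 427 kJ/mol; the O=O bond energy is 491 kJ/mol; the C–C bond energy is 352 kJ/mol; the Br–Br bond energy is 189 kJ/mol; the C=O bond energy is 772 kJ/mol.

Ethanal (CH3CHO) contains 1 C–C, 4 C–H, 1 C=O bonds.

ΔH ≈ −1833 kJ

Bonds broken (reactants):
  C–C: 2 × 352 = 704
  C–H: 8 × 427 = 3416
  C=O: 2 × 772 = 1544
  O=O: 5 × 491 = 2455
  Σ(broken) = 8119 kJ
Bonds formed (products):
  C=O: 8 × 772 = 6176
  O–H: 8 × 472 = 3776
  Σ(formed) = 9952 kJ
ΔH = Σ(broken) − Σ(formed) = 8119 − 9952 = −1833 kJ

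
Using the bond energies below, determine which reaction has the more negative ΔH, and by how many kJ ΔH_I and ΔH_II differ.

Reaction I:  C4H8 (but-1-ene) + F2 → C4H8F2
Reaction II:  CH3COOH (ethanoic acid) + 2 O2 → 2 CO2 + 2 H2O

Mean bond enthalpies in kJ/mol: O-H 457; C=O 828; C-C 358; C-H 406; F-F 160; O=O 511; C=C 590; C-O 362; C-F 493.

Reaction I:
  Bonds broken (reactants):
    C-C: 2 × 358 = 716
    C-H: 8 × 406 = 3248
    C=C: 1 × 590 = 590
    F-F: 1 × 160 = 160
    Σ(broken) = 4714 kJ
  Bonds formed (products):
    C-C: 3 × 358 = 1074
    C-F: 2 × 493 = 986
    C-H: 8 × 406 = 3248
    Σ(formed) = 5308 kJ
  ΔH_I = 4714 − 5308 = −594 kJ
Reaction II:
  Bonds broken (reactants):
    C-C: 1 × 358 = 358
    C-H: 3 × 406 = 1218
    C-O: 1 × 362 = 362
    C=O: 1 × 828 = 828
    O-H: 1 × 457 = 457
    O=O: 2 × 511 = 1022
    Σ(broken) = 4245 kJ
  Bonds formed (products):
    C=O: 4 × 828 = 3312
    O-H: 4 × 457 = 1828
    Σ(formed) = 5140 kJ
  ΔH_II = 4245 − 5140 = −895 kJ
ΔH_I − ΔH_II = +301 kJ, so reaction II has the more negative ΔH; |ΔH_I − ΔH_II| = 301 kJ.

Reaction II, by 301 kJ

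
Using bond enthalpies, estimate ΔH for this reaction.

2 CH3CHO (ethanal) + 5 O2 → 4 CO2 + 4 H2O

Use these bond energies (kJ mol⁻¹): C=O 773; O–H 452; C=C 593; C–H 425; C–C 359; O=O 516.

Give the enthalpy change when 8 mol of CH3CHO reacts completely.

Bonds broken (reactants):
  C–C: 2 × 359 = 718
  C–H: 8 × 425 = 3400
  C=O: 2 × 773 = 1546
  O=O: 5 × 516 = 2580
  Σ(broken) = 8244 kJ
Bonds formed (products):
  C=O: 8 × 773 = 6184
  O–H: 8 × 452 = 3616
  Σ(formed) = 9800 kJ
ΔH = Σ(broken) − Σ(formed) = 8244 − 9800 = −1556 kJ
For 4× the reaction as written: 4 × (−1556) = −6224 kJ

ΔH = −6224 kJ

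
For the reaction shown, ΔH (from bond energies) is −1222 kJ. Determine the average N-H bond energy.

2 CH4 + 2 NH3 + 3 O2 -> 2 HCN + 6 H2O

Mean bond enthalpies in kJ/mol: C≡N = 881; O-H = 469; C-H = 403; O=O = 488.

Let D be the N-H bond energy.
Σ(broken) = 8×403 + 6×D + 3×488 = 4688 + 6D
Σ(formed) = 2×881 + 2×403 + 12×469 = 8196
ΔH = Σ(broken) − Σ(formed) = (4688 + 6D) − (8196) = −3508 + 6D
Setting this equal to −1222 kJ gives 6D = 2286, so D = 381 kJ/mol.

D(N-H) ≈ 381 kJ/mol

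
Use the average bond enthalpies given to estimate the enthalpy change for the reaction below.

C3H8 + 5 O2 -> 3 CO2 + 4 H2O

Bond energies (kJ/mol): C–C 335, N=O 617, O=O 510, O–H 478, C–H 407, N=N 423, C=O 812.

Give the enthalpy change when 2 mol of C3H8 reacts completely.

Bonds broken (reactants):
  C–C: 2 × 335 = 670
  C–H: 8 × 407 = 3256
  O=O: 5 × 510 = 2550
  Σ(broken) = 6476 kJ
Bonds formed (products):
  C=O: 6 × 812 = 4872
  O–H: 8 × 478 = 3824
  Σ(formed) = 8696 kJ
ΔH = Σ(broken) − Σ(formed) = 6476 − 8696 = −2220 kJ
For 2× the reaction as written: 2 × (−2220) = −4440 kJ

ΔH = −4440 kJ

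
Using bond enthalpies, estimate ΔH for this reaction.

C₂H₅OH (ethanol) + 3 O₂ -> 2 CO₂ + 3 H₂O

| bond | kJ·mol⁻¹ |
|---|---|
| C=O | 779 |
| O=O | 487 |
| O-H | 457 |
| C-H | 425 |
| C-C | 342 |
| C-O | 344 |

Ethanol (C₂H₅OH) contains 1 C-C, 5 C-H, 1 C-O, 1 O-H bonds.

Bonds broken (reactants):
  C-C: 1 × 342 = 342
  C-H: 5 × 425 = 2125
  C-O: 1 × 344 = 344
  O-H: 1 × 457 = 457
  O=O: 3 × 487 = 1461
  Σ(broken) = 4729 kJ
Bonds formed (products):
  C=O: 4 × 779 = 3116
  O-H: 6 × 457 = 2742
  Σ(formed) = 5858 kJ
ΔH = Σ(broken) − Σ(formed) = 4729 − 5858 = −1129 kJ

ΔH ≈ −1129 kJ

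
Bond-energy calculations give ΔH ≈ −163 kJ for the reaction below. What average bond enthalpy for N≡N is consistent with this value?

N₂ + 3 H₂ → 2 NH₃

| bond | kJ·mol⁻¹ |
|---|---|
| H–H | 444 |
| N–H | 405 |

D(N≡N) ≈ 935 kJ/mol

Let D be the N≡N bond energy.
Σ(broken) = 3×444 + 1×D = 1332 + D
Σ(formed) = 6×405 = 2430
ΔH = Σ(broken) − Σ(formed) = (1332 + D) − (2430) = −1098 + D
Setting this equal to −163 kJ gives D = 935 kJ/mol.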